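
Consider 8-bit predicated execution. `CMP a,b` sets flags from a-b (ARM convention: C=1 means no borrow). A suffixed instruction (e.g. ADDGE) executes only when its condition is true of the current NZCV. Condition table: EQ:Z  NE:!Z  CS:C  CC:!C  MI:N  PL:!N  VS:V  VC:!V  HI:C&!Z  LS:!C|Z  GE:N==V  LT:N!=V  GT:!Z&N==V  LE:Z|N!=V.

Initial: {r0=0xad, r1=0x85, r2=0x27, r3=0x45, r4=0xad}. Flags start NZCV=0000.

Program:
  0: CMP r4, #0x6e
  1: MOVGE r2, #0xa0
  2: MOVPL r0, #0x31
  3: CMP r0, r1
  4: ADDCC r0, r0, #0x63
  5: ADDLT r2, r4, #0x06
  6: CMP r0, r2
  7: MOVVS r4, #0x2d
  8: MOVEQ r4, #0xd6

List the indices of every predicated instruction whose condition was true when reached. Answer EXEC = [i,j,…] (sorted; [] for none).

[0] flags=0011 → (cmp)
[1] flags=0011 GE?F → skip
[2] flags=0011 PL?T → r0=0x31
[3] flags=1001 → (cmp)
[4] flags=1001 CC?T → r0=0x94
[5] flags=1001 LT?F → skip
[6] flags=0011 → (cmp)
[7] flags=0011 VS?T → r4=0x2d
[8] flags=0011 EQ?F → skip

EXEC = [2,4,7]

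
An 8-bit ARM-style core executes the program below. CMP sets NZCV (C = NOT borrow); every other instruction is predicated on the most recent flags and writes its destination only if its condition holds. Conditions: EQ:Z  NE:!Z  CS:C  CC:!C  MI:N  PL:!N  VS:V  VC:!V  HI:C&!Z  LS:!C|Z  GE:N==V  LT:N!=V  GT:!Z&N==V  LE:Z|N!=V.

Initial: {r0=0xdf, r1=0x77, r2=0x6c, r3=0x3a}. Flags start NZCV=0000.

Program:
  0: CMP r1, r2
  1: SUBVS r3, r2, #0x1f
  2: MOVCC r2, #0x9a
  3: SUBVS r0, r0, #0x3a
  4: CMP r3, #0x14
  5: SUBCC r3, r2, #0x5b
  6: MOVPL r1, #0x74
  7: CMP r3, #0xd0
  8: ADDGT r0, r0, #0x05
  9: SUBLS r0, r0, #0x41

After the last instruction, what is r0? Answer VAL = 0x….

0: ✓ CMP  NZCV=0010
1: · SUBVS
2: · MOVCC
3: · SUBVS
4: ✓ CMP  NZCV=0010
5: · SUBCC
6: ✓ MOVPL  r1←0x74
7: ✓ CMP  NZCV=0000
8: ✓ ADDGT  r0←0xe4
9: ✓ SUBLS  r0←0xa3

VAL = 0xa3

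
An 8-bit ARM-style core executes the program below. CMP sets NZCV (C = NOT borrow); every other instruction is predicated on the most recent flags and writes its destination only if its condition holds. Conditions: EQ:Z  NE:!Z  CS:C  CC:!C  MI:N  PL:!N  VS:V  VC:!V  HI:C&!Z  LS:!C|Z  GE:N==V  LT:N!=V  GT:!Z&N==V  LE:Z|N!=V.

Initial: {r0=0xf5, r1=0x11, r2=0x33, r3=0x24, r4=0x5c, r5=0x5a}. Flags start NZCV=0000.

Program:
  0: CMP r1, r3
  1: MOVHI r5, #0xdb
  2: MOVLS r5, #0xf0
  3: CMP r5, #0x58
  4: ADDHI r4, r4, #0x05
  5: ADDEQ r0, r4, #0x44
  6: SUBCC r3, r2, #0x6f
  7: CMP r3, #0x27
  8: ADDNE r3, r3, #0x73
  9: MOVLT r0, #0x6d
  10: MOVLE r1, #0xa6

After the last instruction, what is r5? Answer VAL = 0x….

VAL = 0xf0

0: ✓ CMP  NZCV=1000
1: · MOVHI
2: ✓ MOVLS  r5←0xf0
3: ✓ CMP  NZCV=1010
4: ✓ ADDHI  r4←0x61
5: · ADDEQ
6: · SUBCC
7: ✓ CMP  NZCV=1000
8: ✓ ADDNE  r3←0x97
9: ✓ MOVLT  r0←0x6d
10: ✓ MOVLE  r1←0xa6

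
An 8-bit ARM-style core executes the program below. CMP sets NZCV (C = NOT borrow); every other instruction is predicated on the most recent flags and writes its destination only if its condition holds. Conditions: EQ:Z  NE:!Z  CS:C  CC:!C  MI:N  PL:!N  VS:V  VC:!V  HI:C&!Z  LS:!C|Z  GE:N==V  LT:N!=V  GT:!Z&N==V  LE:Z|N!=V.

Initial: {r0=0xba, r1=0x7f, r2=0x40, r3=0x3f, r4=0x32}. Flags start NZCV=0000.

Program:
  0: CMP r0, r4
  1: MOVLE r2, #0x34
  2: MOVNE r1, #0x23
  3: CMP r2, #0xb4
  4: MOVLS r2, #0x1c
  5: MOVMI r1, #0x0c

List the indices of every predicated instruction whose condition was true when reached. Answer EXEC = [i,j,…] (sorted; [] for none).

EXEC = [1,2,4,5]

0: ✓ CMP  NZCV=1010
1: ✓ MOVLE  r2←0x34
2: ✓ MOVNE  r1←0x23
3: ✓ CMP  NZCV=1001
4: ✓ MOVLS  r2←0x1c
5: ✓ MOVMI  r1←0x0c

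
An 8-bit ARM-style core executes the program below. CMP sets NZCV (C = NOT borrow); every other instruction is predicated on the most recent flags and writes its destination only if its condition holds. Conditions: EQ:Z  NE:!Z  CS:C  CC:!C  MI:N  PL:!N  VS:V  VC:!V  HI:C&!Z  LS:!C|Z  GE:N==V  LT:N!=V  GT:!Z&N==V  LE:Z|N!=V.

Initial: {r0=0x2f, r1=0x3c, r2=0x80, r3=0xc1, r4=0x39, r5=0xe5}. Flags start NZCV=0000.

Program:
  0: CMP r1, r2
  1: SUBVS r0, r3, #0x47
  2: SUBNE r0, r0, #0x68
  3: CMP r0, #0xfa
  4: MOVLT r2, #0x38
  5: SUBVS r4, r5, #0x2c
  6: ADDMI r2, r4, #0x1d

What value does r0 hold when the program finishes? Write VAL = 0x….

[0] flags=1001 → (cmp)
[1] flags=1001 VS?T → r0=0x7a
[2] flags=1001 NE?T → r0=0x12
[3] flags=0000 → (cmp)
[4] flags=0000 LT?F → skip
[5] flags=0000 VS?F → skip
[6] flags=0000 MI?F → skip

VAL = 0x12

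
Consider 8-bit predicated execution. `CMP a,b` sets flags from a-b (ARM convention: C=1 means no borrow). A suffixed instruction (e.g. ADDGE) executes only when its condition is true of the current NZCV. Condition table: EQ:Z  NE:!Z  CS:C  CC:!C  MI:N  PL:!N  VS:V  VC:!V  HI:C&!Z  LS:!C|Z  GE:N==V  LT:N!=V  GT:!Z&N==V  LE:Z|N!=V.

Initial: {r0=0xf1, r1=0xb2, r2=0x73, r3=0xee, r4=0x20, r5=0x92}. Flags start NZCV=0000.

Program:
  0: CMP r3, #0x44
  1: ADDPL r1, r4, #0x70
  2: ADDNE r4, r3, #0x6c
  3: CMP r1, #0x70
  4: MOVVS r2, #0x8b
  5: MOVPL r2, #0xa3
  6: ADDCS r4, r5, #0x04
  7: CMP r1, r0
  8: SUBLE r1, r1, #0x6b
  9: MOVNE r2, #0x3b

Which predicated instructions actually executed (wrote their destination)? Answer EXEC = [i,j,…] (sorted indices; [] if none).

0: ✓ CMP  NZCV=1010
1: · ADDPL
2: ✓ ADDNE  r4←0x5a
3: ✓ CMP  NZCV=0011
4: ✓ MOVVS  r2←0x8b
5: ✓ MOVPL  r2←0xa3
6: ✓ ADDCS  r4←0x96
7: ✓ CMP  NZCV=1000
8: ✓ SUBLE  r1←0x47
9: ✓ MOVNE  r2←0x3b

EXEC = [2,4,5,6,8,9]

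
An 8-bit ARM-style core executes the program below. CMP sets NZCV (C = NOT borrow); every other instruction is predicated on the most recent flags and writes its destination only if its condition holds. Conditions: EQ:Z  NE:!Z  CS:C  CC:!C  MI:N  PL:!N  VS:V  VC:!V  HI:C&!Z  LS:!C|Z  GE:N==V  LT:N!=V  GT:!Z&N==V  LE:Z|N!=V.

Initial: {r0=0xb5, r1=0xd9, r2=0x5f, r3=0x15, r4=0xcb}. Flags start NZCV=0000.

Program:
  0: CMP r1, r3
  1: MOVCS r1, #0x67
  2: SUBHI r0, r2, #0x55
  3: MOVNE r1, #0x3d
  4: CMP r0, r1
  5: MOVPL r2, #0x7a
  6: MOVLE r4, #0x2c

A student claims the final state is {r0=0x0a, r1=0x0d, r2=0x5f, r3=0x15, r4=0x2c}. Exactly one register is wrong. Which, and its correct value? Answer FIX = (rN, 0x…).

FIX = (r1, 0x3d)

0: ✓ CMP  NZCV=1010
1: ✓ MOVCS  r1←0x67
2: ✓ SUBHI  r0←0x0a
3: ✓ MOVNE  r1←0x3d
4: ✓ CMP  NZCV=1000
5: · MOVPL
6: ✓ MOVLE  r4←0x2c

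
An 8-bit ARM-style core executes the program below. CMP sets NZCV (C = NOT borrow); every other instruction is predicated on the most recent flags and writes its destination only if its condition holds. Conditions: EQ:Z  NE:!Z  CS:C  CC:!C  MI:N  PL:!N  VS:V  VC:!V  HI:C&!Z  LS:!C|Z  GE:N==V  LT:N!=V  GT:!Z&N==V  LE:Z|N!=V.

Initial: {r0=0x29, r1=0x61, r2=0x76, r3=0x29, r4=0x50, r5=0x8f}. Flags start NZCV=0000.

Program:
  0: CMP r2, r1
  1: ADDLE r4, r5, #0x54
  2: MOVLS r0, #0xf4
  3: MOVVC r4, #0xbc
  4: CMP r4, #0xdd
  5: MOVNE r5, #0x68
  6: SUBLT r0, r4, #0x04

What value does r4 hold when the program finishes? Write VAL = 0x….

0: ✓ CMP  NZCV=0010
1: · ADDLE
2: · MOVLS
3: ✓ MOVVC  r4←0xbc
4: ✓ CMP  NZCV=1000
5: ✓ MOVNE  r5←0x68
6: ✓ SUBLT  r0←0xb8

VAL = 0xbc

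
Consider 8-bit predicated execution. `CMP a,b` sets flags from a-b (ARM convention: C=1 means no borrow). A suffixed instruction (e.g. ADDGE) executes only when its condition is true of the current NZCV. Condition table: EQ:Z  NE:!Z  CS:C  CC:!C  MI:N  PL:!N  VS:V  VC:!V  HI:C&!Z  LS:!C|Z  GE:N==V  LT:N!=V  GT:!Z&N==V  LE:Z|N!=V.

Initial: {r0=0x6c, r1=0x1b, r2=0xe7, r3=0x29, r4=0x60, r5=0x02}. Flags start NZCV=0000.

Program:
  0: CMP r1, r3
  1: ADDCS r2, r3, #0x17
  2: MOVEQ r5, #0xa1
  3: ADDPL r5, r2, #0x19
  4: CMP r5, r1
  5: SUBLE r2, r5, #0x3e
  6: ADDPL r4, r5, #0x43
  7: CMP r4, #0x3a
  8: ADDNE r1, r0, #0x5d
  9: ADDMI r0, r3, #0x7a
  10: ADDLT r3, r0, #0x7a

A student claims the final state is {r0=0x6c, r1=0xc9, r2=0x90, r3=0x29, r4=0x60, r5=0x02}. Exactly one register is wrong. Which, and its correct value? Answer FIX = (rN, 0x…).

[0] flags=1000 → (cmp)
[1] flags=1000 CS?F → skip
[2] flags=1000 EQ?F → skip
[3] flags=1000 PL?F → skip
[4] flags=1000 → (cmp)
[5] flags=1000 LE?T → r2=0xc4
[6] flags=1000 PL?F → skip
[7] flags=0010 → (cmp)
[8] flags=0010 NE?T → r1=0xc9
[9] flags=0010 MI?F → skip
[10] flags=0010 LT?F → skip

FIX = (r2, 0xc4)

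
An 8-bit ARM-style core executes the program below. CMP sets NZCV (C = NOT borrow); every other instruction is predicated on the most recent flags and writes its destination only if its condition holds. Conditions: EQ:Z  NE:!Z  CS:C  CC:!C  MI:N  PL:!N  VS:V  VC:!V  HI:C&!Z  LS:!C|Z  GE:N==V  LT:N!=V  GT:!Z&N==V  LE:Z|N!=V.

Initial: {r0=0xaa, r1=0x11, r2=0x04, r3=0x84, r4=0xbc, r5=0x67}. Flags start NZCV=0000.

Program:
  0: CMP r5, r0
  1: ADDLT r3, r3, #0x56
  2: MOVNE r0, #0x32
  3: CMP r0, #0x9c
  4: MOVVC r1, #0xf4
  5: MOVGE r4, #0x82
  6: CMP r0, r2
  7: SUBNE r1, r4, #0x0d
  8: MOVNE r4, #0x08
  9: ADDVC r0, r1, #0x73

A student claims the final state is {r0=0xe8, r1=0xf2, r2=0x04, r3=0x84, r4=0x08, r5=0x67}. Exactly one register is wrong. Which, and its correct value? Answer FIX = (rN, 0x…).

0: ✓ CMP  NZCV=1001
1: · ADDLT
2: ✓ MOVNE  r0←0x32
3: ✓ CMP  NZCV=1001
4: · MOVVC
5: ✓ MOVGE  r4←0x82
6: ✓ CMP  NZCV=0010
7: ✓ SUBNE  r1←0x75
8: ✓ MOVNE  r4←0x08
9: ✓ ADDVC  r0←0xe8

FIX = (r1, 0x75)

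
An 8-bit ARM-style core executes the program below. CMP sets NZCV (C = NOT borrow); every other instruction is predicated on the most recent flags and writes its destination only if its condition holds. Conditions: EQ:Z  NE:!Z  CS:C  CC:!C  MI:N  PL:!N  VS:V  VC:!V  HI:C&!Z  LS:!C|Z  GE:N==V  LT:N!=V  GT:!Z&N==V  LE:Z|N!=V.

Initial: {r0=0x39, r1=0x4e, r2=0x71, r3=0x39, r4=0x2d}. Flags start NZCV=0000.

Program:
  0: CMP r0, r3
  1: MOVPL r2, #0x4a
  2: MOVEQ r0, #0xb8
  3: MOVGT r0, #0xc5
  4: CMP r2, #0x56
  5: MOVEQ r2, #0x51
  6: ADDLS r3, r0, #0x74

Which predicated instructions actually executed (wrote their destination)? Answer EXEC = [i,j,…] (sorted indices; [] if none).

0: ✓ CMP  NZCV=0110
1: ✓ MOVPL  r2←0x4a
2: ✓ MOVEQ  r0←0xb8
3: · MOVGT
4: ✓ CMP  NZCV=1000
5: · MOVEQ
6: ✓ ADDLS  r3←0x2c

EXEC = [1,2,6]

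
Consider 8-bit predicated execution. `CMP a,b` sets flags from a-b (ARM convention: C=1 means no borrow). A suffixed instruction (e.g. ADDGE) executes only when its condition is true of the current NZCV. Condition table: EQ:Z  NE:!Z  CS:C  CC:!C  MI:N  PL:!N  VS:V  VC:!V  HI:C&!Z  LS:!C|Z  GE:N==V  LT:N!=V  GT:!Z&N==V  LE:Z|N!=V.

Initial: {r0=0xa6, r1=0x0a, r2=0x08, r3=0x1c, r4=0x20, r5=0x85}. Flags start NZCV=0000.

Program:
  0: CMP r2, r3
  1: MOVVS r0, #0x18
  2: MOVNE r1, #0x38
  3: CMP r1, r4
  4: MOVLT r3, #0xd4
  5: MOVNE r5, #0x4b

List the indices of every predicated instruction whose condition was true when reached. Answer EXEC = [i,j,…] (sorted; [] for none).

EXEC = [2,5]

[0] flags=1000 → (cmp)
[1] flags=1000 VS?F → skip
[2] flags=1000 NE?T → r1=0x38
[3] flags=0010 → (cmp)
[4] flags=0010 LT?F → skip
[5] flags=0010 NE?T → r5=0x4b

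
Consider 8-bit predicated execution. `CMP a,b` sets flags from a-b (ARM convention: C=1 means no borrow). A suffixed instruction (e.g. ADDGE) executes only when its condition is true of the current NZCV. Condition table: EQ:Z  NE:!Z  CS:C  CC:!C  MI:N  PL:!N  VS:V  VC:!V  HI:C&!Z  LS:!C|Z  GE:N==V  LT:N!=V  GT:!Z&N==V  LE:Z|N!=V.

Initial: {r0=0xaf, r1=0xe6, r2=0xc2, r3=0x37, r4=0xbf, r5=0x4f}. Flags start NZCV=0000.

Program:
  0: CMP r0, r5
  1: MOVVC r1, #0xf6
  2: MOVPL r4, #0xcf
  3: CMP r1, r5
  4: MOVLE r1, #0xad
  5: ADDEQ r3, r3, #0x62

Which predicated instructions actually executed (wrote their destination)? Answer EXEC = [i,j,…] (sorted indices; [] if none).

EXEC = [2,4]

[0] flags=0011 → (cmp)
[1] flags=0011 VC?F → skip
[2] flags=0011 PL?T → r4=0xcf
[3] flags=1010 → (cmp)
[4] flags=1010 LE?T → r1=0xad
[5] flags=1010 EQ?F → skip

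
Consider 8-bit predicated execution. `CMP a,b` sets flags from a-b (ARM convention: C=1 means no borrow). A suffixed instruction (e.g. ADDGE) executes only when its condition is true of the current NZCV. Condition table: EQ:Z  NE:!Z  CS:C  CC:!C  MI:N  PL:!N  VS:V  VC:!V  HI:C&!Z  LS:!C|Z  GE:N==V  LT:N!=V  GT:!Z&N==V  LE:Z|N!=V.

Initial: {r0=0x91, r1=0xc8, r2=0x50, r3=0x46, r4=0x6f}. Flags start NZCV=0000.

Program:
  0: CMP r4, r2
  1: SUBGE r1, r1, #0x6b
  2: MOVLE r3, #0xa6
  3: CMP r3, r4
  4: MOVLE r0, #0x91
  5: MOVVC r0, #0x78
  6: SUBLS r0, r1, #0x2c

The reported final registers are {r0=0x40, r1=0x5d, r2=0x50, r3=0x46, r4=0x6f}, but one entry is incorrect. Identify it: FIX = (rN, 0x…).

0: ✓ CMP  NZCV=0010
1: ✓ SUBGE  r1←0x5d
2: · MOVLE
3: ✓ CMP  NZCV=1000
4: ✓ MOVLE  r0←0x91
5: ✓ MOVVC  r0←0x78
6: ✓ SUBLS  r0←0x31

FIX = (r0, 0x31)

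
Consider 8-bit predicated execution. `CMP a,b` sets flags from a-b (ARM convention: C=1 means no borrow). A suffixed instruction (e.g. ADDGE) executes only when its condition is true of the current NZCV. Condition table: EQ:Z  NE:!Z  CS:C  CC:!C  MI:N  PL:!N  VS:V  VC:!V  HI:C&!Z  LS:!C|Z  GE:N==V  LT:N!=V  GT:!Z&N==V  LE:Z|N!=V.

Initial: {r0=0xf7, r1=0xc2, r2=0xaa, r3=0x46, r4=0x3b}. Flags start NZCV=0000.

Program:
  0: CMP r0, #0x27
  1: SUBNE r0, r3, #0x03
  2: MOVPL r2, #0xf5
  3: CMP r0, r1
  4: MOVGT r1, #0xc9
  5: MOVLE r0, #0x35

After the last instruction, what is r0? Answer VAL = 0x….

VAL = 0x43

[0] flags=1010 → (cmp)
[1] flags=1010 NE?T → r0=0x43
[2] flags=1010 PL?F → skip
[3] flags=1001 → (cmp)
[4] flags=1001 GT?T → r1=0xc9
[5] flags=1001 LE?F → skip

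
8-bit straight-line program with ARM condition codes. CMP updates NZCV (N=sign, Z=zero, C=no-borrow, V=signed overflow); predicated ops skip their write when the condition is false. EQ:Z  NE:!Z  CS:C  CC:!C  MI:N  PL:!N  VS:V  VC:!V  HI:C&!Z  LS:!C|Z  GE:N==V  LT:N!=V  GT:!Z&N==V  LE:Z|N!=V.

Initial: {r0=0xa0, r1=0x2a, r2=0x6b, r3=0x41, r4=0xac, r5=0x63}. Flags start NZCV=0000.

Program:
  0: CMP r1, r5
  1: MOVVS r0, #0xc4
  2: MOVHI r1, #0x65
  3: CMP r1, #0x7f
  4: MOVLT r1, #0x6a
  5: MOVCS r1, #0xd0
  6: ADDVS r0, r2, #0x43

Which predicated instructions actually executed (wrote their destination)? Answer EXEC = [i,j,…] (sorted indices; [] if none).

EXEC = [4]

[0] flags=1000 → (cmp)
[1] flags=1000 VS?F → skip
[2] flags=1000 HI?F → skip
[3] flags=1000 → (cmp)
[4] flags=1000 LT?T → r1=0x6a
[5] flags=1000 CS?F → skip
[6] flags=1000 VS?F → skip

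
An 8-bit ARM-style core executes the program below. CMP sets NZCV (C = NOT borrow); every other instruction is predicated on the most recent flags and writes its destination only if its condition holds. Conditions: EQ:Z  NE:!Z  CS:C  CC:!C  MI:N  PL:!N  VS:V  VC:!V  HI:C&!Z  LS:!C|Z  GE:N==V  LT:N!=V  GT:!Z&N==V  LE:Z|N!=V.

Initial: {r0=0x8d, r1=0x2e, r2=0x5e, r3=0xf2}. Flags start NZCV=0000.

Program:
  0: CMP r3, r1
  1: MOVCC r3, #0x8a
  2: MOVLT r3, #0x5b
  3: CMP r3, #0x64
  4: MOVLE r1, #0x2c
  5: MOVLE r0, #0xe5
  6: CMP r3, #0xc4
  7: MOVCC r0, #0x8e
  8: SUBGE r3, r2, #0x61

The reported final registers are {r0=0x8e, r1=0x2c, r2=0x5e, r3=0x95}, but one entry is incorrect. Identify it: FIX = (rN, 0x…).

FIX = (r3, 0xfd)

0: ✓ CMP  NZCV=1010
1: · MOVCC
2: ✓ MOVLT  r3←0x5b
3: ✓ CMP  NZCV=1000
4: ✓ MOVLE  r1←0x2c
5: ✓ MOVLE  r0←0xe5
6: ✓ CMP  NZCV=1001
7: ✓ MOVCC  r0←0x8e
8: ✓ SUBGE  r3←0xfd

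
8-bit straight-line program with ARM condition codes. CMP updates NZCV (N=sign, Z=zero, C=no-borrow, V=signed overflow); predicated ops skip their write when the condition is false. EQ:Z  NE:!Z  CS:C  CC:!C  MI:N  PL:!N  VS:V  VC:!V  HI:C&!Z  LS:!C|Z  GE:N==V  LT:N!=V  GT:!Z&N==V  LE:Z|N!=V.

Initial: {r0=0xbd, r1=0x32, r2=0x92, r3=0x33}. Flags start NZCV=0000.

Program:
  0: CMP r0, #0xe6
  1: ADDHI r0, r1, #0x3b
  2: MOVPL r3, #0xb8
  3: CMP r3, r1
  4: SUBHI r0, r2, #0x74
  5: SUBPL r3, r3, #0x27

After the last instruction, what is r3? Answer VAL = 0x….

0: ✓ CMP  NZCV=1000
1: · ADDHI
2: · MOVPL
3: ✓ CMP  NZCV=0010
4: ✓ SUBHI  r0←0x1e
5: ✓ SUBPL  r3←0x0c

VAL = 0x0c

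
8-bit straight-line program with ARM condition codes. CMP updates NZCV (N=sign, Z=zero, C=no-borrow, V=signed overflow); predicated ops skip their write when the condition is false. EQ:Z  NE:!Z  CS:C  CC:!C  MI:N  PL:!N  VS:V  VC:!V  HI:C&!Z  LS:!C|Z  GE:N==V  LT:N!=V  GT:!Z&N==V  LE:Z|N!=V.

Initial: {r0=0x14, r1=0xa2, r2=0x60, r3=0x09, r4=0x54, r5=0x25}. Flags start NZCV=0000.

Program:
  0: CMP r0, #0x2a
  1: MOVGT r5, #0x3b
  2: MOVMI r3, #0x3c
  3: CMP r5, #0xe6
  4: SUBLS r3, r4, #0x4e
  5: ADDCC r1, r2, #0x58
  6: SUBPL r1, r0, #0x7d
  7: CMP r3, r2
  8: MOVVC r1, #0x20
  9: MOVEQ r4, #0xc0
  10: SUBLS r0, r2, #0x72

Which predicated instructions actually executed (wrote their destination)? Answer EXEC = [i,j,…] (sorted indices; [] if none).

EXEC = [2,4,5,6,8,10]

0: ✓ CMP  NZCV=1000
1: · MOVGT
2: ✓ MOVMI  r3←0x3c
3: ✓ CMP  NZCV=0000
4: ✓ SUBLS  r3←0x06
5: ✓ ADDCC  r1←0xb8
6: ✓ SUBPL  r1←0x97
7: ✓ CMP  NZCV=1000
8: ✓ MOVVC  r1←0x20
9: · MOVEQ
10: ✓ SUBLS  r0←0xee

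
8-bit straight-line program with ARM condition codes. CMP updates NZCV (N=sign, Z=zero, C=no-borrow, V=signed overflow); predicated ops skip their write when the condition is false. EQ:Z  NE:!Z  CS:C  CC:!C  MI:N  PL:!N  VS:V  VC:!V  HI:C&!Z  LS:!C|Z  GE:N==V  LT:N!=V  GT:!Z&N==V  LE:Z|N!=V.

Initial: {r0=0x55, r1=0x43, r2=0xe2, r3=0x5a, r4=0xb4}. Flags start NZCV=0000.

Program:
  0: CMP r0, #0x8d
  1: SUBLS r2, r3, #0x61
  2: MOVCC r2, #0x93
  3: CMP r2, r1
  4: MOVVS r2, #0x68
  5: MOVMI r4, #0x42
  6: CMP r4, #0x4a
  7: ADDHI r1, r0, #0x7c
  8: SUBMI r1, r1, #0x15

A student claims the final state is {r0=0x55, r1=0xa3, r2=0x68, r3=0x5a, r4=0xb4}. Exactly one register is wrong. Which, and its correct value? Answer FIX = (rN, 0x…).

FIX = (r1, 0xd1)

[0] flags=1001 → (cmp)
[1] flags=1001 LS?T → r2=0xf9
[2] flags=1001 CC?T → r2=0x93
[3] flags=0011 → (cmp)
[4] flags=0011 VS?T → r2=0x68
[5] flags=0011 MI?F → skip
[6] flags=0011 → (cmp)
[7] flags=0011 HI?T → r1=0xd1
[8] flags=0011 MI?F → skip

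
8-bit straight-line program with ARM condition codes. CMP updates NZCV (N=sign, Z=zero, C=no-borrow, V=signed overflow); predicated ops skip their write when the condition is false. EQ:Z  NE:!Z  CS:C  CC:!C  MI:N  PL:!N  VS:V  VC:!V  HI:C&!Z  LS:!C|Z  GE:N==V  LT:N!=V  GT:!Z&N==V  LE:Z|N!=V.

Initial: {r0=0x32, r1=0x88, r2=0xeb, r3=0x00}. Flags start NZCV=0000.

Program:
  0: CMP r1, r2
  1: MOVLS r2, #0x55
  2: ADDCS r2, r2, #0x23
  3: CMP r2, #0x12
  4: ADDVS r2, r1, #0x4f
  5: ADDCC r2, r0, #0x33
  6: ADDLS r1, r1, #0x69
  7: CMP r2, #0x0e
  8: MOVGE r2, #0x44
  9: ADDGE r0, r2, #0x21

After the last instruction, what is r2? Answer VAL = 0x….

VAL = 0x44

0: ✓ CMP  NZCV=1000
1: ✓ MOVLS  r2←0x55
2: · ADDCS
3: ✓ CMP  NZCV=0010
4: · ADDVS
5: · ADDCC
6: · ADDLS
7: ✓ CMP  NZCV=0010
8: ✓ MOVGE  r2←0x44
9: ✓ ADDGE  r0←0x65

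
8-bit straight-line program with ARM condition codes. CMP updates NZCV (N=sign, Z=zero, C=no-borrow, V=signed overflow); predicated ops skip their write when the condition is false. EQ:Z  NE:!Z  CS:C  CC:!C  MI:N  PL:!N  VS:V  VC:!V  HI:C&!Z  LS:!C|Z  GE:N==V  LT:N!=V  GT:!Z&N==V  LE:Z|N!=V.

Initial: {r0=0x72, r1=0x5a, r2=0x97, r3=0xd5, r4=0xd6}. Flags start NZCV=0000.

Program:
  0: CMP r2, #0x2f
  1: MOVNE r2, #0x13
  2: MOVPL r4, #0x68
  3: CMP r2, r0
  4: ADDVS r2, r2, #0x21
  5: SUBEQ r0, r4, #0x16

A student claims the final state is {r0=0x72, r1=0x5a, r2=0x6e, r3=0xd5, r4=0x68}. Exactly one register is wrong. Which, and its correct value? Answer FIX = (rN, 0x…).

0: ✓ CMP  NZCV=0011
1: ✓ MOVNE  r2←0x13
2: ✓ MOVPL  r4←0x68
3: ✓ CMP  NZCV=1000
4: · ADDVS
5: · SUBEQ

FIX = (r2, 0x13)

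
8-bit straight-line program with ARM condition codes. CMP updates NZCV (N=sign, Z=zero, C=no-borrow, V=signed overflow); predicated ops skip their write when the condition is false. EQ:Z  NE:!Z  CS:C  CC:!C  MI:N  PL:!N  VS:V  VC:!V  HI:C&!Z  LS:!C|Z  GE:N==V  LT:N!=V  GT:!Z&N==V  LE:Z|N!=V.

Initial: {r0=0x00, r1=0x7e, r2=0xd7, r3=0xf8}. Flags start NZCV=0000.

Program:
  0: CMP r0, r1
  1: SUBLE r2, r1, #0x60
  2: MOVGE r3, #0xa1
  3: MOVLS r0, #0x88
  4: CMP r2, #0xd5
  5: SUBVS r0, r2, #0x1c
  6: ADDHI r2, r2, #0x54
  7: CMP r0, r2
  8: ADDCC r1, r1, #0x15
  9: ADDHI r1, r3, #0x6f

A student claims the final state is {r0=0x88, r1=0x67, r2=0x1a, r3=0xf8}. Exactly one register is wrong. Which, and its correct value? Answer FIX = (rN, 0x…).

FIX = (r2, 0x1e)

0: ✓ CMP  NZCV=1000
1: ✓ SUBLE  r2←0x1e
2: · MOVGE
3: ✓ MOVLS  r0←0x88
4: ✓ CMP  NZCV=0000
5: · SUBVS
6: · ADDHI
7: ✓ CMP  NZCV=0011
8: · ADDCC
9: ✓ ADDHI  r1←0x67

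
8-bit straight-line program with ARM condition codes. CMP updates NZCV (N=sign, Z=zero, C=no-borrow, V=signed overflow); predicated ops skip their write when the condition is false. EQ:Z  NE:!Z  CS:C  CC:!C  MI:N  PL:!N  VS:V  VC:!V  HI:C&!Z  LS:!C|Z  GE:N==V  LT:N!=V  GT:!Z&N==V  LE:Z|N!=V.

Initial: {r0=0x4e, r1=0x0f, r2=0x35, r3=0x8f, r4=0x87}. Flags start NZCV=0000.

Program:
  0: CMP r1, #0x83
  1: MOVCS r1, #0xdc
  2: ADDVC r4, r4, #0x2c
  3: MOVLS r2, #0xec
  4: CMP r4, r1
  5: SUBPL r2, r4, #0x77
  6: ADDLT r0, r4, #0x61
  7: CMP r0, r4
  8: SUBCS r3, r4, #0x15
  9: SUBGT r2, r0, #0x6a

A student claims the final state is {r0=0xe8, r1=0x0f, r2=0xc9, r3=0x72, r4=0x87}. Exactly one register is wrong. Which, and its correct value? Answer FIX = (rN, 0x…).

[0] flags=1001 → (cmp)
[1] flags=1001 CS?F → skip
[2] flags=1001 VC?F → skip
[3] flags=1001 LS?T → r2=0xec
[4] flags=0011 → (cmp)
[5] flags=0011 PL?T → r2=0x10
[6] flags=0011 LT?T → r0=0xe8
[7] flags=0010 → (cmp)
[8] flags=0010 CS?T → r3=0x72
[9] flags=0010 GT?T → r2=0x7e

FIX = (r2, 0x7e)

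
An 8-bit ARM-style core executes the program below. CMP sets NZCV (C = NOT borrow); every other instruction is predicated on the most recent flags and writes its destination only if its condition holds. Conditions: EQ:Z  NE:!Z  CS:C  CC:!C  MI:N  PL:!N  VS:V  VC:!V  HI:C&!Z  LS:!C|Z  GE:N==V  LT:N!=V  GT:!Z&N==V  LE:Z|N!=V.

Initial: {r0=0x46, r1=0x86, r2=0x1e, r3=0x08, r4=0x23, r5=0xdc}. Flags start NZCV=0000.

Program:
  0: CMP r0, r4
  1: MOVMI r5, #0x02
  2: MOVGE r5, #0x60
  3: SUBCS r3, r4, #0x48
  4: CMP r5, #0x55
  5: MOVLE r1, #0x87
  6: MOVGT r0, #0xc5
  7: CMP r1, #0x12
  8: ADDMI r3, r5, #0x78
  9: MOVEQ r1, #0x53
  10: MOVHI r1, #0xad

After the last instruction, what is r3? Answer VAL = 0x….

VAL = 0xdb

[0] flags=0010 → (cmp)
[1] flags=0010 MI?F → skip
[2] flags=0010 GE?T → r5=0x60
[3] flags=0010 CS?T → r3=0xdb
[4] flags=0010 → (cmp)
[5] flags=0010 LE?F → skip
[6] flags=0010 GT?T → r0=0xc5
[7] flags=0011 → (cmp)
[8] flags=0011 MI?F → skip
[9] flags=0011 EQ?F → skip
[10] flags=0011 HI?T → r1=0xad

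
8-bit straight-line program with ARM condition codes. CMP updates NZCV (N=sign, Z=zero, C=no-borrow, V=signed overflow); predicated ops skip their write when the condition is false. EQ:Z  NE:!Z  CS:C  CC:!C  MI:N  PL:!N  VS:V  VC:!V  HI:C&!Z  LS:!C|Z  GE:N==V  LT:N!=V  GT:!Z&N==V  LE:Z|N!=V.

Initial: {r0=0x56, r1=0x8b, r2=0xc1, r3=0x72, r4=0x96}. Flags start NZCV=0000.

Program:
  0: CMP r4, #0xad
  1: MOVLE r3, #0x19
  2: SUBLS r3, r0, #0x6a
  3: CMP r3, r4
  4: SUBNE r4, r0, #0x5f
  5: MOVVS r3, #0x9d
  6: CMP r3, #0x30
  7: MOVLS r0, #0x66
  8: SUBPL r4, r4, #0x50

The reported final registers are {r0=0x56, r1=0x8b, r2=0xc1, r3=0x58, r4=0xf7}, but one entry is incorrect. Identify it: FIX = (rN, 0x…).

0: ✓ CMP  NZCV=1000
1: ✓ MOVLE  r3←0x19
2: ✓ SUBLS  r3←0xec
3: ✓ CMP  NZCV=0010
4: ✓ SUBNE  r4←0xf7
5: · MOVVS
6: ✓ CMP  NZCV=1010
7: · MOVLS
8: · SUBPL

FIX = (r3, 0xec)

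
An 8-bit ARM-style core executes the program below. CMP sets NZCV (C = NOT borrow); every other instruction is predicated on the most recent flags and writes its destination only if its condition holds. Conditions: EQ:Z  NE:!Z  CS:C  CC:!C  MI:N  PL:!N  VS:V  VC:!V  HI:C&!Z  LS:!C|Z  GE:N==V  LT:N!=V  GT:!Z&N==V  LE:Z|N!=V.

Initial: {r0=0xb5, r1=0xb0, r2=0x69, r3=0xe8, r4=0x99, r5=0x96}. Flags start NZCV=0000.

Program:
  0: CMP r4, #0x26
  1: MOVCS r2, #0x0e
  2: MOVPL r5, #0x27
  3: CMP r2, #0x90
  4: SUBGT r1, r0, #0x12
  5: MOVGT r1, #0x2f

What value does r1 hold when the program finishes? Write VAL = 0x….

[0] flags=0011 → (cmp)
[1] flags=0011 CS?T → r2=0x0e
[2] flags=0011 PL?T → r5=0x27
[3] flags=0000 → (cmp)
[4] flags=0000 GT?T → r1=0xa3
[5] flags=0000 GT?T → r1=0x2f

VAL = 0x2f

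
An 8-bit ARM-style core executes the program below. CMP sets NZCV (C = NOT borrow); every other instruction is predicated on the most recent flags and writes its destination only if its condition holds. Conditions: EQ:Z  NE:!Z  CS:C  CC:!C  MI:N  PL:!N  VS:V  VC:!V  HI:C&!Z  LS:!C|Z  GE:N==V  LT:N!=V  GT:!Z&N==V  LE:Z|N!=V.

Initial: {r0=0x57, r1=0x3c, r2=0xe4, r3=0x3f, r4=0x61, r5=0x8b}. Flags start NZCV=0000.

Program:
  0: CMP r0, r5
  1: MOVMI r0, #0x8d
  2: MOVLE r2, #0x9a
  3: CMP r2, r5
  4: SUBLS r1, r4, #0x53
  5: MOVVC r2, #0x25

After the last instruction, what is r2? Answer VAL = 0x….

VAL = 0x25

0: ✓ CMP  NZCV=1001
1: ✓ MOVMI  r0←0x8d
2: · MOVLE
3: ✓ CMP  NZCV=0010
4: · SUBLS
5: ✓ MOVVC  r2←0x25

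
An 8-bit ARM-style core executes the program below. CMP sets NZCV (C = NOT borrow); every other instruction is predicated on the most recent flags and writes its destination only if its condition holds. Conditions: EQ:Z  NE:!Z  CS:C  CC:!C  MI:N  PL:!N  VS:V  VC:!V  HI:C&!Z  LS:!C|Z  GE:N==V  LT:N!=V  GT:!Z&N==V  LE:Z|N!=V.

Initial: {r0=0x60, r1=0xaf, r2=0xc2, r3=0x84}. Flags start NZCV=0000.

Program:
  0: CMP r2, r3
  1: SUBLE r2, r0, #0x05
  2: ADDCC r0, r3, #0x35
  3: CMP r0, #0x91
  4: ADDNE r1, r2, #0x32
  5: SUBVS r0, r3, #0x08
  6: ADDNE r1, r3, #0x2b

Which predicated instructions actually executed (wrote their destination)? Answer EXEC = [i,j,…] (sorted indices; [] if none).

EXEC = [4,5,6]

0: ✓ CMP  NZCV=0010
1: · SUBLE
2: · ADDCC
3: ✓ CMP  NZCV=1001
4: ✓ ADDNE  r1←0xf4
5: ✓ SUBVS  r0←0x7c
6: ✓ ADDNE  r1←0xaf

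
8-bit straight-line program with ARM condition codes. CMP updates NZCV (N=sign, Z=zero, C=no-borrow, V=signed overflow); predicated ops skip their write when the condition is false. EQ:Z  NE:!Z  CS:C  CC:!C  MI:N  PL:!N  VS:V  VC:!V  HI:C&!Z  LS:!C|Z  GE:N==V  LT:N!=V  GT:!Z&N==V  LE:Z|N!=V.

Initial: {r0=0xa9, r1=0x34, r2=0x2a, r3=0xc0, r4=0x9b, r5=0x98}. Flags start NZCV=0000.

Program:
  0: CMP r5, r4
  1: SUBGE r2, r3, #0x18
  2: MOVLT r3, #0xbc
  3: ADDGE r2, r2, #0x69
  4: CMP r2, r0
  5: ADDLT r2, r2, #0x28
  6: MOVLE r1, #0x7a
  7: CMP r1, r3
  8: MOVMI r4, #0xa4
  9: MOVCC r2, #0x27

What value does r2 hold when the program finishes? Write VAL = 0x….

VAL = 0x27

0: ✓ CMP  NZCV=1000
1: · SUBGE
2: ✓ MOVLT  r3←0xbc
3: · ADDGE
4: ✓ CMP  NZCV=1001
5: · ADDLT
6: · MOVLE
7: ✓ CMP  NZCV=0000
8: · MOVMI
9: ✓ MOVCC  r2←0x27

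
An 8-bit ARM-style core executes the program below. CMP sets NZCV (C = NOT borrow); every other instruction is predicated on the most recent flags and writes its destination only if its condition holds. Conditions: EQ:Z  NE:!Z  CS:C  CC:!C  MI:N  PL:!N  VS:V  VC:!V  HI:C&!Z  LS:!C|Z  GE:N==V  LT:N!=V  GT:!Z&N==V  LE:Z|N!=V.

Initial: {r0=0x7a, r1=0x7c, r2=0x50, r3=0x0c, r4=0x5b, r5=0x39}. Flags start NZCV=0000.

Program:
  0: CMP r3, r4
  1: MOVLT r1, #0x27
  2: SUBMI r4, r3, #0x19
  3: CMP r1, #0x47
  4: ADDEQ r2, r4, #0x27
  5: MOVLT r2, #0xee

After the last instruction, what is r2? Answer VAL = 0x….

0: ✓ CMP  NZCV=1000
1: ✓ MOVLT  r1←0x27
2: ✓ SUBMI  r4←0xf3
3: ✓ CMP  NZCV=1000
4: · ADDEQ
5: ✓ MOVLT  r2←0xee

VAL = 0xee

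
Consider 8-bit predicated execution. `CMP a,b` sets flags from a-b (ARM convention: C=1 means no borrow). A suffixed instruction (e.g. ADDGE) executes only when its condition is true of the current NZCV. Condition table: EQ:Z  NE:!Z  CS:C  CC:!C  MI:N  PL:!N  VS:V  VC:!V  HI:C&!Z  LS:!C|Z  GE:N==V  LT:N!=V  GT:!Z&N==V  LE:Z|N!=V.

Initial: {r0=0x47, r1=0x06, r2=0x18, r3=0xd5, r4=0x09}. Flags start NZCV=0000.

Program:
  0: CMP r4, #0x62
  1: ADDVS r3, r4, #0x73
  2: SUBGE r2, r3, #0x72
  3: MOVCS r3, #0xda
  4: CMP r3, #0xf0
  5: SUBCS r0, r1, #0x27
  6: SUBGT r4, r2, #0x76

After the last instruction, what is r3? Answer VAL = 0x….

VAL = 0xd5

0: ✓ CMP  NZCV=1000
1: · ADDVS
2: · SUBGE
3: · MOVCS
4: ✓ CMP  NZCV=1000
5: · SUBCS
6: · SUBGT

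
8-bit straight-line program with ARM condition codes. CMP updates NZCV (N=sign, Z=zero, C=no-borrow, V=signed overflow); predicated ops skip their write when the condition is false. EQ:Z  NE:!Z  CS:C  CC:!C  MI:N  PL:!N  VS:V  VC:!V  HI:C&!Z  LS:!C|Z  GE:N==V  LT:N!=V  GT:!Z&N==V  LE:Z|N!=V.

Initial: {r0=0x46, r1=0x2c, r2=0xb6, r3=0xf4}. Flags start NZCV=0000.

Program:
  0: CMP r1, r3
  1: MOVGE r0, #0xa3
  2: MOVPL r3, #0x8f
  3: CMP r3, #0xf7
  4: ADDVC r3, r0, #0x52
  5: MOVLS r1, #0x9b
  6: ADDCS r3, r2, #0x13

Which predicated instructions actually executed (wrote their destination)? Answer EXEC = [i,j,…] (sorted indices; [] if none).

0: ✓ CMP  NZCV=0000
1: ✓ MOVGE  r0←0xa3
2: ✓ MOVPL  r3←0x8f
3: ✓ CMP  NZCV=1000
4: ✓ ADDVC  r3←0xf5
5: ✓ MOVLS  r1←0x9b
6: · ADDCS

EXEC = [1,2,4,5]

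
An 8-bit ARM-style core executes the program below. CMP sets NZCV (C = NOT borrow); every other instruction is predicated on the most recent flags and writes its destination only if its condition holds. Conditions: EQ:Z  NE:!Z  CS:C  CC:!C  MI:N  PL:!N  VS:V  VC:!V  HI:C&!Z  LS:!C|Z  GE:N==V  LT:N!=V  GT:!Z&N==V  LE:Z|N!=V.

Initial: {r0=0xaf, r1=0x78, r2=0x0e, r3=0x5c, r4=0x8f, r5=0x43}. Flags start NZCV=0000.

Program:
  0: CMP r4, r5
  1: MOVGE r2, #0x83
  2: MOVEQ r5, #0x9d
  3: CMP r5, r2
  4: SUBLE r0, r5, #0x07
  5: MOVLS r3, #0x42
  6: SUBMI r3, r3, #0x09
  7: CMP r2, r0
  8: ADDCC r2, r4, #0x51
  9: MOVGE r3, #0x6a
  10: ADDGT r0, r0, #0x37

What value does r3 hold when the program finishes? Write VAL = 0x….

0: ✓ CMP  NZCV=0011
1: · MOVGE
2: · MOVEQ
3: ✓ CMP  NZCV=0010
4: · SUBLE
5: · MOVLS
6: · SUBMI
7: ✓ CMP  NZCV=0000
8: ✓ ADDCC  r2←0xe0
9: ✓ MOVGE  r3←0x6a
10: ✓ ADDGT  r0←0xe6

VAL = 0x6a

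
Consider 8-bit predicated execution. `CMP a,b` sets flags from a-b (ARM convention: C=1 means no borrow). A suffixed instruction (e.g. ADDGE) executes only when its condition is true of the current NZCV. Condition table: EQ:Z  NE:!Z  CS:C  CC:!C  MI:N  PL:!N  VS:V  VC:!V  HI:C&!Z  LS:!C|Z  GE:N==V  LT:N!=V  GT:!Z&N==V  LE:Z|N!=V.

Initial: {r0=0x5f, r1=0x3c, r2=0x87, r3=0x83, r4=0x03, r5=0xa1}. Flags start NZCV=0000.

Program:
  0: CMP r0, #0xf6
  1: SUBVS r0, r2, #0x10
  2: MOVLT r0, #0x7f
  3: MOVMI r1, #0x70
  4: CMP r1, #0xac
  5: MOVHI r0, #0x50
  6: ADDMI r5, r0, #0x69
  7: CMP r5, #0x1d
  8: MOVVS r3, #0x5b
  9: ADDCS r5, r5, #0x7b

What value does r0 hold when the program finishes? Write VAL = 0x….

0: ✓ CMP  NZCV=0000
1: · SUBVS
2: · MOVLT
3: · MOVMI
4: ✓ CMP  NZCV=1001
5: · MOVHI
6: ✓ ADDMI  r5←0xc8
7: ✓ CMP  NZCV=1010
8: · MOVVS
9: ✓ ADDCS  r5←0x43

VAL = 0x5f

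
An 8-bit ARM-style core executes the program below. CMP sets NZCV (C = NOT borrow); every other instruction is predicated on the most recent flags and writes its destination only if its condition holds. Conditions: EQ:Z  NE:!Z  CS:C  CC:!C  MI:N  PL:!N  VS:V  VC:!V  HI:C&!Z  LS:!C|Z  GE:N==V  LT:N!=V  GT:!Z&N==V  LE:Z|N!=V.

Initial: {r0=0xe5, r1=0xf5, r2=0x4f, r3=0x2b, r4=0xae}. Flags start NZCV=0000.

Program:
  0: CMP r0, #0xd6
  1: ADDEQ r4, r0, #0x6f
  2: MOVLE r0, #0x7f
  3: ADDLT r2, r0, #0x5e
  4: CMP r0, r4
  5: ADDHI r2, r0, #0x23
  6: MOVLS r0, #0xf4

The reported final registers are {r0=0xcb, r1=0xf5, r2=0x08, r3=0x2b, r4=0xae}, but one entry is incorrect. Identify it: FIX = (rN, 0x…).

FIX = (r0, 0xe5)

[0] flags=0010 → (cmp)
[1] flags=0010 EQ?F → skip
[2] flags=0010 LE?F → skip
[3] flags=0010 LT?F → skip
[4] flags=0010 → (cmp)
[5] flags=0010 HI?T → r2=0x08
[6] flags=0010 LS?F → skip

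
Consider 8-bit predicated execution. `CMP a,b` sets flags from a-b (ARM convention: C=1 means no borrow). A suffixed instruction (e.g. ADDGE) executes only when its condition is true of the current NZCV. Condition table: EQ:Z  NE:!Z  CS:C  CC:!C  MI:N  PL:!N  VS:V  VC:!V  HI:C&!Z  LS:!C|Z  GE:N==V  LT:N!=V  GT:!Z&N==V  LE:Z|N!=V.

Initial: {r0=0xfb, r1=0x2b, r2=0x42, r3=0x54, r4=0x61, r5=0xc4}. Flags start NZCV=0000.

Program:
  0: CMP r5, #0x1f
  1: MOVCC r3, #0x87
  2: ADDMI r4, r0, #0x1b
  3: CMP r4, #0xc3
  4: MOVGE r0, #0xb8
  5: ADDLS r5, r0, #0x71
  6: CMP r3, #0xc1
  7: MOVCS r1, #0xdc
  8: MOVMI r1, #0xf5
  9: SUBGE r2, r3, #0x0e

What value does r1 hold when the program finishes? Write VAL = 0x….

0: ✓ CMP  NZCV=1010
1: · MOVCC
2: ✓ ADDMI  r4←0x16
3: ✓ CMP  NZCV=0000
4: ✓ MOVGE  r0←0xb8
5: ✓ ADDLS  r5←0x29
6: ✓ CMP  NZCV=1001
7: · MOVCS
8: ✓ MOVMI  r1←0xf5
9: ✓ SUBGE  r2←0x46

VAL = 0xf5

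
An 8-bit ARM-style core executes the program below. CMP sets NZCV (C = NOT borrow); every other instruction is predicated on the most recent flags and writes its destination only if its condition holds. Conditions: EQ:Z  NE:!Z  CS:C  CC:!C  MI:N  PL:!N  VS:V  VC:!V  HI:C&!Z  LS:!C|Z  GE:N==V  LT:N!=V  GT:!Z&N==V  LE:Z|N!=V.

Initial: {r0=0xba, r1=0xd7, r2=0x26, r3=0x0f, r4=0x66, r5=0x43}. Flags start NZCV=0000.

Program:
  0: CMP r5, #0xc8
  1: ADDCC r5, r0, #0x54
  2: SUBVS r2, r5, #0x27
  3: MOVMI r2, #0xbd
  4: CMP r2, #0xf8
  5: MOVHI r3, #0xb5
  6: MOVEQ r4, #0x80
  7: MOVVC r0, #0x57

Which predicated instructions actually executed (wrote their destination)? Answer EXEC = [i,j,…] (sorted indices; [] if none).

EXEC = [1,7]

0: ✓ CMP  NZCV=0000
1: ✓ ADDCC  r5←0x0e
2: · SUBVS
3: · MOVMI
4: ✓ CMP  NZCV=0000
5: · MOVHI
6: · MOVEQ
7: ✓ MOVVC  r0←0x57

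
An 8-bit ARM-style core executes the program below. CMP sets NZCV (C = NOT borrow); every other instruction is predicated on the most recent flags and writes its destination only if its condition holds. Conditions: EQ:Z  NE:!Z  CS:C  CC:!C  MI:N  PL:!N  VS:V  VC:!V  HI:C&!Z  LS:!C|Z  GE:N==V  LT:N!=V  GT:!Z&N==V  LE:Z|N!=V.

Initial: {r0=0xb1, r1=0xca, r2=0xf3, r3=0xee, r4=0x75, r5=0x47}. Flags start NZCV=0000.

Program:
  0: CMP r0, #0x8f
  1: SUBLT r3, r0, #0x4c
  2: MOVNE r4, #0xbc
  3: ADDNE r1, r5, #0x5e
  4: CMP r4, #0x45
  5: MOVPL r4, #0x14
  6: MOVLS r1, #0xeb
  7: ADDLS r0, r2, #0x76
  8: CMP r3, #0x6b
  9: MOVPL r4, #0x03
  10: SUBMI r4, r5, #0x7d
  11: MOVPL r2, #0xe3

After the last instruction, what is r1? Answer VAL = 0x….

0: ✓ CMP  NZCV=0010
1: · SUBLT
2: ✓ MOVNE  r4←0xbc
3: ✓ ADDNE  r1←0xa5
4: ✓ CMP  NZCV=0011
5: ✓ MOVPL  r4←0x14
6: · MOVLS
7: · ADDLS
8: ✓ CMP  NZCV=1010
9: · MOVPL
10: ✓ SUBMI  r4←0xca
11: · MOVPL

VAL = 0xa5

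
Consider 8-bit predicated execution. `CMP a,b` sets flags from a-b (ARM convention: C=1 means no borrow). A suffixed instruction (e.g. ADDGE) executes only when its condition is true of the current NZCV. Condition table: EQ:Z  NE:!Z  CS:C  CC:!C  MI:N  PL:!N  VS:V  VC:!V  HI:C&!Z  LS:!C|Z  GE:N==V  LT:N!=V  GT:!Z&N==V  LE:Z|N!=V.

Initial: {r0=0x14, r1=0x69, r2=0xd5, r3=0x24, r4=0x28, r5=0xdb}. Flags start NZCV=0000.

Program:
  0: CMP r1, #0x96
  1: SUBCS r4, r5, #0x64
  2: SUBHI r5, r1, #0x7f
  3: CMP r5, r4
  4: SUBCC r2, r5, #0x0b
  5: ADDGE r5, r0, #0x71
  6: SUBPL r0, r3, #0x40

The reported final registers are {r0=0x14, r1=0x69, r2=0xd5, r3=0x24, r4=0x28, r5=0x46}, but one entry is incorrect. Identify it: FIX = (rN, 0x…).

0: ✓ CMP  NZCV=1001
1: · SUBCS
2: · SUBHI
3: ✓ CMP  NZCV=1010
4: · SUBCC
5: · ADDGE
6: · SUBPL

FIX = (r5, 0xdb)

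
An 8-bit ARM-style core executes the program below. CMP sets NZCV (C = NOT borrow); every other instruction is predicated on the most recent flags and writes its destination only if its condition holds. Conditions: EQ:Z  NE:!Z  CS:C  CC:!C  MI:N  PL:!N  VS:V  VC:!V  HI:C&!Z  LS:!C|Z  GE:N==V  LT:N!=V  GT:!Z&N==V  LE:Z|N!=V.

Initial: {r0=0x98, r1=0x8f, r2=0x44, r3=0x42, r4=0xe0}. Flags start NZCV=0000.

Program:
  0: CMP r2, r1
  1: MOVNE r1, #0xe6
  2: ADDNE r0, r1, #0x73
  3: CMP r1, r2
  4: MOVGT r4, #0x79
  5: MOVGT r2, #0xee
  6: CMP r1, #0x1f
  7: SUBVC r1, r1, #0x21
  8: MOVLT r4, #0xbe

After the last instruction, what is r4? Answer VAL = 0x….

VAL = 0xbe

[0] flags=1001 → (cmp)
[1] flags=1001 NE?T → r1=0xe6
[2] flags=1001 NE?T → r0=0x59
[3] flags=1010 → (cmp)
[4] flags=1010 GT?F → skip
[5] flags=1010 GT?F → skip
[6] flags=1010 → (cmp)
[7] flags=1010 VC?T → r1=0xc5
[8] flags=1010 LT?T → r4=0xbe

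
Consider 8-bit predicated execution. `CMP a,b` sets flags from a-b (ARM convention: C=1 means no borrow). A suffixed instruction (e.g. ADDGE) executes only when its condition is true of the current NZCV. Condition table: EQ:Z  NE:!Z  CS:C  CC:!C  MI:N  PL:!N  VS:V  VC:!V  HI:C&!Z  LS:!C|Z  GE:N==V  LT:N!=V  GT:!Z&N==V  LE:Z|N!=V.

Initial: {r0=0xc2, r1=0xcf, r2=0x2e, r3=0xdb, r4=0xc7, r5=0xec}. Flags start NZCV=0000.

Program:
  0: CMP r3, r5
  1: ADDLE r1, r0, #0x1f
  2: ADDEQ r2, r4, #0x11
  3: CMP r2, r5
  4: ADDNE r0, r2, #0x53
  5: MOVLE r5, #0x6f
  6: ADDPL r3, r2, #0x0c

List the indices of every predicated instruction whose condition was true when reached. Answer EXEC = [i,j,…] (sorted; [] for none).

0: ✓ CMP  NZCV=1000
1: ✓ ADDLE  r1←0xe1
2: · ADDEQ
3: ✓ CMP  NZCV=0000
4: ✓ ADDNE  r0←0x81
5: · MOVLE
6: ✓ ADDPL  r3←0x3a

EXEC = [1,4,6]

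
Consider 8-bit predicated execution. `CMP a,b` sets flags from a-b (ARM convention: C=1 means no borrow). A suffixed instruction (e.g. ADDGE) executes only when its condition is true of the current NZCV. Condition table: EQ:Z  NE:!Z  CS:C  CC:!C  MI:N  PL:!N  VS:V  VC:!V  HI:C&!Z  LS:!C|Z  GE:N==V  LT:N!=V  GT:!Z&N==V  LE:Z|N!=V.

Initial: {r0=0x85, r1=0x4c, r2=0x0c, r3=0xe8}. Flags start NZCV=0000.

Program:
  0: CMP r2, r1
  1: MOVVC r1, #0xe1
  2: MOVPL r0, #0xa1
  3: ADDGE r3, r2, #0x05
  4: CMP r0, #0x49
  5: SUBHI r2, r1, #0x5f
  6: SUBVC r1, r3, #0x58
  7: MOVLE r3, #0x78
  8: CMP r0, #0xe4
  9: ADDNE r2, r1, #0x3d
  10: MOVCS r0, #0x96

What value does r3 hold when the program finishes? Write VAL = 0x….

VAL = 0x78

0: ✓ CMP  NZCV=1000
1: ✓ MOVVC  r1←0xe1
2: · MOVPL
3: · ADDGE
4: ✓ CMP  NZCV=0011
5: ✓ SUBHI  r2←0x82
6: · SUBVC
7: ✓ MOVLE  r3←0x78
8: ✓ CMP  NZCV=1000
9: ✓ ADDNE  r2←0x1e
10: · MOVCS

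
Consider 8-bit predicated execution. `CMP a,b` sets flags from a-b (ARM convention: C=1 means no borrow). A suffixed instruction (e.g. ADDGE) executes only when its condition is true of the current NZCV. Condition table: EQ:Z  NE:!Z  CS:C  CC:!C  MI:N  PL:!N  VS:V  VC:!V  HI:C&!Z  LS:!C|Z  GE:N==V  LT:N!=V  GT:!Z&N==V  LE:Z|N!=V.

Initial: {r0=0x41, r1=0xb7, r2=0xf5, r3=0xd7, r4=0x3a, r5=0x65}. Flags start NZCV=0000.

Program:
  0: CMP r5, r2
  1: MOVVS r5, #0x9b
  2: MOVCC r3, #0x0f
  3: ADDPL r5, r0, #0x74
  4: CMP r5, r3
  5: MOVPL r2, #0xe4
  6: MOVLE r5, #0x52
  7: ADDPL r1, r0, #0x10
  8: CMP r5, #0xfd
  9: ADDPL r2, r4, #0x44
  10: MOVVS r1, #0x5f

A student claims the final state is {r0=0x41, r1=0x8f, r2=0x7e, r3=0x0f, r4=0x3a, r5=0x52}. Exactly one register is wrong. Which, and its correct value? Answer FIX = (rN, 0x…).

0: ✓ CMP  NZCV=0000
1: · MOVVS
2: ✓ MOVCC  r3←0x0f
3: ✓ ADDPL  r5←0xb5
4: ✓ CMP  NZCV=1010
5: · MOVPL
6: ✓ MOVLE  r5←0x52
7: · ADDPL
8: ✓ CMP  NZCV=0000
9: ✓ ADDPL  r2←0x7e
10: · MOVVS

FIX = (r1, 0xb7)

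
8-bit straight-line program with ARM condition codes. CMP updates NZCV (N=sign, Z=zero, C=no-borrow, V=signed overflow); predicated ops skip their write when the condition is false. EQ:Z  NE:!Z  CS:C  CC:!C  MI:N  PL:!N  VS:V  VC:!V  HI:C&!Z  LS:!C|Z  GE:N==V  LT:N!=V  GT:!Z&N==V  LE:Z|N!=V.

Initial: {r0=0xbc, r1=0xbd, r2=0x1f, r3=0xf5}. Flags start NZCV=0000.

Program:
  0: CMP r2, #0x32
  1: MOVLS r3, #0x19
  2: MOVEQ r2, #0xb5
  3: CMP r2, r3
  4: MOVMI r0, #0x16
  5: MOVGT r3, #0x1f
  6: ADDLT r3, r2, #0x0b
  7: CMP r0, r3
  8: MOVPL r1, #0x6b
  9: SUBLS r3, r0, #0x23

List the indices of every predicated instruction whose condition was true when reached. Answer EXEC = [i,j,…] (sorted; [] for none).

EXEC = [1,5]

0: ✓ CMP  NZCV=1000
1: ✓ MOVLS  r3←0x19
2: · MOVEQ
3: ✓ CMP  NZCV=0010
4: · MOVMI
5: ✓ MOVGT  r3←0x1f
6: · ADDLT
7: ✓ CMP  NZCV=1010
8: · MOVPL
9: · SUBLS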